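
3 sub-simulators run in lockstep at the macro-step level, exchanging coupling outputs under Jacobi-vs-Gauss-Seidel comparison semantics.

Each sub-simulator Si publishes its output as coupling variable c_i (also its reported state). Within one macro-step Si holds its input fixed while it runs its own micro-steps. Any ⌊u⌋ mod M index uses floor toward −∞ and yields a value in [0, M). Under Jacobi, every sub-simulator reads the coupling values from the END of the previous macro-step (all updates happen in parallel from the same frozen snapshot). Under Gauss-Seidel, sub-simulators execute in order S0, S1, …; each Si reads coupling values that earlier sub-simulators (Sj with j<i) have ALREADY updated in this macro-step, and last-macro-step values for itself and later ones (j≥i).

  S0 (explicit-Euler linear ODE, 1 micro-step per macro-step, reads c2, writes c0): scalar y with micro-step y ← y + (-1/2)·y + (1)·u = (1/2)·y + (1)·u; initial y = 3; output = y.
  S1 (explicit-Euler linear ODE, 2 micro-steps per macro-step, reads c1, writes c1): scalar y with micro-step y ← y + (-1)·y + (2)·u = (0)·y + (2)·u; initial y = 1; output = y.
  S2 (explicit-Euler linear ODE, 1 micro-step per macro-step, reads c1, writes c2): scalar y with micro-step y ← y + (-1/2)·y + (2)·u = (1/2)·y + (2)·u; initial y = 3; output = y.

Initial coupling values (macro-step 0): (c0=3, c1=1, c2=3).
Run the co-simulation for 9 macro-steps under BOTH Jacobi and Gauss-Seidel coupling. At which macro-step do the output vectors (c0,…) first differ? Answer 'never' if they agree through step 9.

[Jacobi] macro 1: S0 reads c2=3 → after 1×micro: 9/2; S1 reads c1=1 → after 2×micro: 2; S2 reads c1=1 → after 1×micro: 7/2 ⇒ (c0=9/2, c1=2, c2=7/2)
[Jacobi] macro 2: S0 reads c2=7/2 → after 1×micro: 23/4; S1 reads c1=2 → after 2×micro: 4; S2 reads c1=2 → after 1×micro: 23/4 ⇒ (c0=23/4, c1=4, c2=23/4)
[Jacobi] macro 3: S0 reads c2=23/4 → after 1×micro: 69/8; S1 reads c1=4 → after 2×micro: 8; S2 reads c1=4 → after 1×micro: 87/8 ⇒ (c0=69/8, c1=8, c2=87/8)
[Jacobi] macro 4: S0 reads c2=87/8 → after 1×micro: 243/16; S1 reads c1=8 → after 2×micro: 16; S2 reads c1=8 → after 1×micro: 343/16 ⇒ (c0=243/16, c1=16, c2=343/16)
[Jacobi] macro 5: S0 reads c2=343/16 → after 1×micro: 929/32; S1 reads c1=16 → after 2×micro: 32; S2 reads c1=16 → after 1×micro: 1367/32 ⇒ (c0=929/32, c1=32, c2=1367/32)
[Jacobi] macro 6: S0 reads c2=1367/32 → after 1×micro: 3663/64; S1 reads c1=32 → after 2×micro: 64; S2 reads c1=32 → after 1×micro: 5463/64 ⇒ (c0=3663/64, c1=64, c2=5463/64)
[Jacobi] macro 7: S0 reads c2=5463/64 → after 1×micro: 14589/128; S1 reads c1=64 → after 2×micro: 128; S2 reads c1=64 → after 1×micro: 21847/128 ⇒ (c0=14589/128, c1=128, c2=21847/128)
[Jacobi] macro 8: S0 reads c2=21847/128 → after 1×micro: 58283/256; S1 reads c1=128 → after 2×micro: 256; S2 reads c1=128 → after 1×micro: 87383/256 ⇒ (c0=58283/256, c1=256, c2=87383/256)
[Jacobi] macro 9: S0 reads c2=87383/256 → after 1×micro: 233049/512; S1 reads c1=256 → after 2×micro: 512; S2 reads c1=256 → after 1×micro: 349527/512 ⇒ (c0=233049/512, c1=512, c2=349527/512)
[Gauss-Seidel] macro 1: S0 reads c2=3 → after 1×micro: 9/2; S1 reads c1=1 → after 2×micro: 2; S2 reads c1=2 → after 1×micro: 11/2 ⇒ (c0=9/2, c1=2, c2=11/2)
[Gauss-Seidel] macro 2: S0 reads c2=11/2 → after 1×micro: 31/4; S1 reads c1=2 → after 2×micro: 4; S2 reads c1=4 → after 1×micro: 43/4 ⇒ (c0=31/4, c1=4, c2=43/4)
[Gauss-Seidel] macro 3: S0 reads c2=43/4 → after 1×micro: 117/8; S1 reads c1=4 → after 2×micro: 8; S2 reads c1=8 → after 1×micro: 171/8 ⇒ (c0=117/8, c1=8, c2=171/8)
[Gauss-Seidel] macro 4: S0 reads c2=171/8 → after 1×micro: 459/16; S1 reads c1=8 → after 2×micro: 16; S2 reads c1=16 → after 1×micro: 683/16 ⇒ (c0=459/16, c1=16, c2=683/16)
[Gauss-Seidel] macro 5: S0 reads c2=683/16 → after 1×micro: 1825/32; S1 reads c1=16 → after 2×micro: 32; S2 reads c1=32 → after 1×micro: 2731/32 ⇒ (c0=1825/32, c1=32, c2=2731/32)
[Gauss-Seidel] macro 6: S0 reads c2=2731/32 → after 1×micro: 7287/64; S1 reads c1=32 → after 2×micro: 64; S2 reads c1=64 → after 1×micro: 10923/64 ⇒ (c0=7287/64, c1=64, c2=10923/64)
[Gauss-Seidel] macro 7: S0 reads c2=10923/64 → after 1×micro: 29133/128; S1 reads c1=64 → after 2×micro: 128; S2 reads c1=128 → after 1×micro: 43691/128 ⇒ (c0=29133/128, c1=128, c2=43691/128)
[Gauss-Seidel] macro 8: S0 reads c2=43691/128 → after 1×micro: 116515/256; S1 reads c1=128 → after 2×micro: 256; S2 reads c1=256 → after 1×micro: 174763/256 ⇒ (c0=116515/256, c1=256, c2=174763/256)
[Gauss-Seidel] macro 9: S0 reads c2=174763/256 → after 1×micro: 466041/512; S1 reads c1=256 → after 2×micro: 512; S2 reads c1=512 → after 1×micro: 699051/512 ⇒ (c0=466041/512, c1=512, c2=699051/512)

first divergence at macro-step: 1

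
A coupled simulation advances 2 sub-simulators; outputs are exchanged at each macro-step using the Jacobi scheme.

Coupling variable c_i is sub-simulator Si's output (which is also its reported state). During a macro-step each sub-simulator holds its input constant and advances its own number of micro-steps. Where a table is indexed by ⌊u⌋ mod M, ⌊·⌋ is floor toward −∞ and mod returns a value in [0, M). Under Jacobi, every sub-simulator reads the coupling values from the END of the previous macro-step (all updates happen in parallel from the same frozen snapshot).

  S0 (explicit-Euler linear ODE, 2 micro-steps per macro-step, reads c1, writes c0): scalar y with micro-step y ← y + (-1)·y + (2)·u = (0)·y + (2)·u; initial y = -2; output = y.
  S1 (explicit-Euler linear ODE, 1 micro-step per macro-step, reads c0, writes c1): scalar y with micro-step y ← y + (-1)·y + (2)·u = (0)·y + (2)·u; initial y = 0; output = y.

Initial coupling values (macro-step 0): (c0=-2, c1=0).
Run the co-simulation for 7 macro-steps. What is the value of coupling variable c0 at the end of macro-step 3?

macro 1: S0 reads c1=0 → after 2×micro: 0; S1 reads c0=-2 → after 1×micro: -4 ⇒ (c0=0, c1=-4)
macro 2: S0 reads c1=-4 → after 2×micro: -8; S1 reads c0=0 → after 1×micro: 0 ⇒ (c0=-8, c1=0)
macro 3: S0 reads c1=0 → after 2×micro: 0; S1 reads c0=-8 → after 1×micro: -16 ⇒ (c0=0, c1=-16)
macro 4: S0 reads c1=-16 → after 2×micro: -32; S1 reads c0=0 → after 1×micro: 0 ⇒ (c0=-32, c1=0)
macro 5: S0 reads c1=0 → after 2×micro: 0; S1 reads c0=-32 → after 1×micro: -64 ⇒ (c0=0, c1=-64)
macro 6: S0 reads c1=-64 → after 2×micro: -128; S1 reads c0=0 → after 1×micro: 0 ⇒ (c0=-128, c1=0)
macro 7: S0 reads c1=0 → after 2×micro: 0; S1 reads c0=-128 → after 1×micro: -256 ⇒ (c0=0, c1=-256)

c0 at macro-step 3 = 0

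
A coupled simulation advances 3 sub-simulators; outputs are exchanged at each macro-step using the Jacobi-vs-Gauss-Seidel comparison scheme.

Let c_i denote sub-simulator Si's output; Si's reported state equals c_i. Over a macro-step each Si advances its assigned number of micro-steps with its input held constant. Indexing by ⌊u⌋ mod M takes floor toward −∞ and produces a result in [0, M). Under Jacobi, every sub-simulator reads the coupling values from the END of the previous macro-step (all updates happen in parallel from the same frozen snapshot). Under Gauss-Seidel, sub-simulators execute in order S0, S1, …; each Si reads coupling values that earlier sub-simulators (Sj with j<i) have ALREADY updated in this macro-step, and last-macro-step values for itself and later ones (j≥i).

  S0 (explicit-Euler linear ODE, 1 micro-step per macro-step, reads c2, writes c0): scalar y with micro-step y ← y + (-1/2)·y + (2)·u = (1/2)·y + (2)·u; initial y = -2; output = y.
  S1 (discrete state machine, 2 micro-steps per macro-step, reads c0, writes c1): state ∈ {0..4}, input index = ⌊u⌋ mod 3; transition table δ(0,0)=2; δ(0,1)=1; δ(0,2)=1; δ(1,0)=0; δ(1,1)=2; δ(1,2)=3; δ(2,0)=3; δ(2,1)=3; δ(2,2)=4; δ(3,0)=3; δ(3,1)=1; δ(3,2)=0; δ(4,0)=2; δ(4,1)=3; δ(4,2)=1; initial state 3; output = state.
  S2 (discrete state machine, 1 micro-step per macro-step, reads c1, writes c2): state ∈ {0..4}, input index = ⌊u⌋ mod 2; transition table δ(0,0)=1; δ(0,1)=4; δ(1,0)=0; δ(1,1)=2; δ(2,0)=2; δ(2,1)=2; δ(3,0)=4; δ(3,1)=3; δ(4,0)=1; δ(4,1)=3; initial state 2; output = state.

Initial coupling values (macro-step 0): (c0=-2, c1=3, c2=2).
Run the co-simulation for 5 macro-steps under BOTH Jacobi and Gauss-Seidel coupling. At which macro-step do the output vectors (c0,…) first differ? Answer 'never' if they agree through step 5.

first divergence at macro-step: 1

[Jacobi] macro 1: S0 reads c2=2 → after 1×micro: 3; S1 reads c0=-2 → after 2×micro: 2; S2 reads c1=3 → after 1×micro: 2 ⇒ (c0=3, c1=2, c2=2)
[Jacobi] macro 2: S0 reads c2=2 → after 1×micro: 11/2; S1 reads c0=3 → after 2×micro: 3; S2 reads c1=2 → after 1×micro: 2 ⇒ (c0=11/2, c1=3, c2=2)
[Jacobi] macro 3: S0 reads c2=2 → after 1×micro: 27/4; S1 reads c0=11/2 → after 2×micro: 1; S2 reads c1=3 → after 1×micro: 2 ⇒ (c0=27/4, c1=1, c2=2)
[Jacobi] macro 4: S0 reads c2=2 → after 1×micro: 59/8; S1 reads c0=27/4 → after 2×micro: 2; S2 reads c1=1 → after 1×micro: 2 ⇒ (c0=59/8, c1=2, c2=2)
[Jacobi] macro 5: S0 reads c2=2 → after 1×micro: 123/16; S1 reads c0=59/8 → after 2×micro: 1; S2 reads c1=2 → after 1×micro: 2 ⇒ (c0=123/16, c1=1, c2=2)
[Gauss-Seidel] macro 1: S0 reads c2=2 → after 1×micro: 3; S1 reads c0=3 → after 2×micro: 3; S2 reads c1=3 → after 1×micro: 2 ⇒ (c0=3, c1=3, c2=2)
[Gauss-Seidel] macro 2: S0 reads c2=2 → after 1×micro: 11/2; S1 reads c0=11/2 → after 2×micro: 1; S2 reads c1=1 → after 1×micro: 2 ⇒ (c0=11/2, c1=1, c2=2)
[Gauss-Seidel] macro 3: S0 reads c2=2 → after 1×micro: 27/4; S1 reads c0=27/4 → after 2×micro: 2; S2 reads c1=2 → after 1×micro: 2 ⇒ (c0=27/4, c1=2, c2=2)
[Gauss-Seidel] macro 4: S0 reads c2=2 → after 1×micro: 59/8; S1 reads c0=59/8 → after 2×micro: 1; S2 reads c1=1 → after 1×micro: 2 ⇒ (c0=59/8, c1=1, c2=2)
[Gauss-Seidel] macro 5: S0 reads c2=2 → after 1×micro: 123/16; S1 reads c0=123/16 → after 2×micro: 3; S2 reads c1=3 → after 1×micro: 2 ⇒ (c0=123/16, c1=3, c2=2)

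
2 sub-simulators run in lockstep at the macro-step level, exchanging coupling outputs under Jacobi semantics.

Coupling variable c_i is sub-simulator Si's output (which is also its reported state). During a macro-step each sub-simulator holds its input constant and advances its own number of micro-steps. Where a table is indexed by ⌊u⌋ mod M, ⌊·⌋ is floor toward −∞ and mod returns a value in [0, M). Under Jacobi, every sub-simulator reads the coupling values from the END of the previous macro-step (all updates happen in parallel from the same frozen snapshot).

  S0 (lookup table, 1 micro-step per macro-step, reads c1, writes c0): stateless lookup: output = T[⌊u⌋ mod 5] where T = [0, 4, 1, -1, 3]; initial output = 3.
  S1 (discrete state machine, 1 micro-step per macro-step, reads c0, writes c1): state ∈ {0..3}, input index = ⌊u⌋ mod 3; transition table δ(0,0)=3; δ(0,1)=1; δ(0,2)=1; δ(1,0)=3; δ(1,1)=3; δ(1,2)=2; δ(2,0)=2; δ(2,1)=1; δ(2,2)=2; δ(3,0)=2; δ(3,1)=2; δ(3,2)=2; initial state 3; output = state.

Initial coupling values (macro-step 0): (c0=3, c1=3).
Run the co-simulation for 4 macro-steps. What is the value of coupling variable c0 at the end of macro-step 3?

macro 1: S0 reads c1=3 → after 1×micro: -1; S1 reads c0=3 → after 1×micro: 2 ⇒ (c0=-1, c1=2)
macro 2: S0 reads c1=2 → after 1×micro: 1; S1 reads c0=-1 → after 1×micro: 2 ⇒ (c0=1, c1=2)
macro 3: S0 reads c1=2 → after 1×micro: 1; S1 reads c0=1 → after 1×micro: 1 ⇒ (c0=1, c1=1)
macro 4: S0 reads c1=1 → after 1×micro: 4; S1 reads c0=1 → after 1×micro: 3 ⇒ (c0=4, c1=3)

c0 at macro-step 3 = 1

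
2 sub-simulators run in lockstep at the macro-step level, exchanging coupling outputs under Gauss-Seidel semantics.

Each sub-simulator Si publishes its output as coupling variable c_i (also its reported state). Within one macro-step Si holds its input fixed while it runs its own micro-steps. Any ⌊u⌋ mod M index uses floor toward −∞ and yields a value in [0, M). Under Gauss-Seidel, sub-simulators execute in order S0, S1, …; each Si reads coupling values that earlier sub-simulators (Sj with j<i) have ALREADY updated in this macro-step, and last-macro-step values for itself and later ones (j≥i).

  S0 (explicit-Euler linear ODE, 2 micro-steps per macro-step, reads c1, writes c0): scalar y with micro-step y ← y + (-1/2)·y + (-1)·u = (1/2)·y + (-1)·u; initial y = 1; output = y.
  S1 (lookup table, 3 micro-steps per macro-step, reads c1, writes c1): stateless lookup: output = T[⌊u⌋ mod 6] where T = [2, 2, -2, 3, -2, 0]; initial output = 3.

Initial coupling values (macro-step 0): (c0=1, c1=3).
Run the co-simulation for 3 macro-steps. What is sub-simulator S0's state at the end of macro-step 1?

macro 1: S0 reads c1=3 → after 2×micro: -17/4; S1 reads c1=3 → after 3×micro: 3 ⇒ (c0=-17/4, c1=3)
macro 2: S0 reads c1=3 → after 2×micro: -89/16; S1 reads c1=3 → after 3×micro: 3 ⇒ (c0=-89/16, c1=3)
macro 3: S0 reads c1=3 → after 2×micro: -377/64; S1 reads c1=3 → after 3×micro: 3 ⇒ (c0=-377/64, c1=3)

S0 state at macro-step 1 = -17/4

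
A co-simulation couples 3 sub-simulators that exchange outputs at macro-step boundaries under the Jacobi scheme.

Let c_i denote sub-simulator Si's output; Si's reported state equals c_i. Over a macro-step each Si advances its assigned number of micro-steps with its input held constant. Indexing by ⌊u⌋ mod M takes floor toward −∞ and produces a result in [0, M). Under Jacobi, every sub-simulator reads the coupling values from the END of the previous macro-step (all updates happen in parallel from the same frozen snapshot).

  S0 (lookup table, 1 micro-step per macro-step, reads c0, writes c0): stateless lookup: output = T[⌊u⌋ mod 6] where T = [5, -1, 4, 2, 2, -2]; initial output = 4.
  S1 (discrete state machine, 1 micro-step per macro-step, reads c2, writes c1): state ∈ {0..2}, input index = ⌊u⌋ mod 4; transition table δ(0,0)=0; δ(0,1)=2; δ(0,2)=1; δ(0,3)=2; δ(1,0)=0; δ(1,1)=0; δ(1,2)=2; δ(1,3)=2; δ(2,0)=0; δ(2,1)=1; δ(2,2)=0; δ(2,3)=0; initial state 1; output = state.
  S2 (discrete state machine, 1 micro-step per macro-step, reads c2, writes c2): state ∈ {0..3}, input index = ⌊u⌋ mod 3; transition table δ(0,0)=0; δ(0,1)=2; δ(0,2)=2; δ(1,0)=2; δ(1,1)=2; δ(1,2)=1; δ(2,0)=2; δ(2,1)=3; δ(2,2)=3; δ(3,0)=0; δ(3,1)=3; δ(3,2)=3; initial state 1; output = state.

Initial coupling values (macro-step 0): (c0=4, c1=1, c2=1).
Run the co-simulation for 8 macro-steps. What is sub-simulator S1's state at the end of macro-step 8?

macro 1: S0 reads c0=4 → after 1×micro: 2; S1 reads c2=1 → after 1×micro: 0; S2 reads c2=1 → after 1×micro: 2 ⇒ (c0=2, c1=0, c2=2)
macro 2: S0 reads c0=2 → after 1×micro: 4; S1 reads c2=2 → after 1×micro: 1; S2 reads c2=2 → after 1×micro: 3 ⇒ (c0=4, c1=1, c2=3)
macro 3: S0 reads c0=4 → after 1×micro: 2; S1 reads c2=3 → after 1×micro: 2; S2 reads c2=3 → after 1×micro: 0 ⇒ (c0=2, c1=2, c2=0)
macro 4: S0 reads c0=2 → after 1×micro: 4; S1 reads c2=0 → after 1×micro: 0; S2 reads c2=0 → after 1×micro: 0 ⇒ (c0=4, c1=0, c2=0)
macro 5: S0 reads c0=4 → after 1×micro: 2; S1 reads c2=0 → after 1×micro: 0; S2 reads c2=0 → after 1×micro: 0 ⇒ (c0=2, c1=0, c2=0)
macro 6: S0 reads c0=2 → after 1×micro: 4; S1 reads c2=0 → after 1×micro: 0; S2 reads c2=0 → after 1×micro: 0 ⇒ (c0=4, c1=0, c2=0)
macro 7: S0 reads c0=4 → after 1×micro: 2; S1 reads c2=0 → after 1×micro: 0; S2 reads c2=0 → after 1×micro: 0 ⇒ (c0=2, c1=0, c2=0)
macro 8: S0 reads c0=2 → after 1×micro: 4; S1 reads c2=0 → after 1×micro: 0; S2 reads c2=0 → after 1×micro: 0 ⇒ (c0=4, c1=0, c2=0)

S1 state at macro-step 8 = 0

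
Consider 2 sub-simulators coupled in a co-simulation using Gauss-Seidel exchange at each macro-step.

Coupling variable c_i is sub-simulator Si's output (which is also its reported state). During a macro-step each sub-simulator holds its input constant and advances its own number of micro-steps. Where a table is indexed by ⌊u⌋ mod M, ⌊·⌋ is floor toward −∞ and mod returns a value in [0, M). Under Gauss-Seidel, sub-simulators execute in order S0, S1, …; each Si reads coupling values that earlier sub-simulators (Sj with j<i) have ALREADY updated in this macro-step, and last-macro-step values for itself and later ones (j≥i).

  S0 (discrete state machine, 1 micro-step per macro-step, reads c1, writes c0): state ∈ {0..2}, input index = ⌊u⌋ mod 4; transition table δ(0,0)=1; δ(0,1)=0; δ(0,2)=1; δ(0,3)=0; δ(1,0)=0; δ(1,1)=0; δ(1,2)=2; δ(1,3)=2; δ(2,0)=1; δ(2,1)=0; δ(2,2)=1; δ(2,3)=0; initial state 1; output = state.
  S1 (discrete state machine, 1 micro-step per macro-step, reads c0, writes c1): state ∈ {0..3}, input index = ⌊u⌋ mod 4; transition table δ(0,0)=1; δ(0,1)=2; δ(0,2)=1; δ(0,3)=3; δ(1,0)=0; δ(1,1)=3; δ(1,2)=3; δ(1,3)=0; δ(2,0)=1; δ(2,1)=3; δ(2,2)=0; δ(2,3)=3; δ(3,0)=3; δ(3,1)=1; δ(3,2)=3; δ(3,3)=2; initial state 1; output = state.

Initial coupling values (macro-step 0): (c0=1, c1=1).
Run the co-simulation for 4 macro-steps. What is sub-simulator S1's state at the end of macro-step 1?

S1 state at macro-step 1 = 0

macro 1: S0 reads c1=1 → after 1×micro: 0; S1 reads c0=0 → after 1×micro: 0 ⇒ (c0=0, c1=0)
macro 2: S0 reads c1=0 → after 1×micro: 1; S1 reads c0=1 → after 1×micro: 2 ⇒ (c0=1, c1=2)
macro 3: S0 reads c1=2 → after 1×micro: 2; S1 reads c0=2 → after 1×micro: 0 ⇒ (c0=2, c1=0)
macro 4: S0 reads c1=0 → after 1×micro: 1; S1 reads c0=1 → after 1×micro: 2 ⇒ (c0=1, c1=2)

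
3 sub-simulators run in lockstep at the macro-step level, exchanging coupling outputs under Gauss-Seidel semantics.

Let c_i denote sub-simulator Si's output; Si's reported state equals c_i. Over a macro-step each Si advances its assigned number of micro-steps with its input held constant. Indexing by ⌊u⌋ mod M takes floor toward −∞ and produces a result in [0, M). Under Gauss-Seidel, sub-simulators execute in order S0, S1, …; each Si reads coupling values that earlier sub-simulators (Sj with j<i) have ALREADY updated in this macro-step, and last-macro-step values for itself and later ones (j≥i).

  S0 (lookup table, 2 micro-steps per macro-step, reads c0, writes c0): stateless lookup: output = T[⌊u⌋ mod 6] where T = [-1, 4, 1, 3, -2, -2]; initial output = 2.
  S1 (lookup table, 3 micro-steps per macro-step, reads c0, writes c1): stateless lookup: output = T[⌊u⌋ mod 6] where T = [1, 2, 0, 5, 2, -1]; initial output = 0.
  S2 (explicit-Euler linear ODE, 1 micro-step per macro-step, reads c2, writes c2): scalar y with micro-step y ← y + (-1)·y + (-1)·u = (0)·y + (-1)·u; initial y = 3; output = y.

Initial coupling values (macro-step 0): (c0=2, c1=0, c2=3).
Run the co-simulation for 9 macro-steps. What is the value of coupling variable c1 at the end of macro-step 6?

c1 at macro-step 6 = 2

macro 1: S0 reads c0=2 → after 2×micro: 1; S1 reads c0=1 → after 3×micro: 2; S2 reads c2=3 → after 1×micro: -3 ⇒ (c0=1, c1=2, c2=-3)
macro 2: S0 reads c0=1 → after 2×micro: 4; S1 reads c0=4 → after 3×micro: 2; S2 reads c2=-3 → after 1×micro: 3 ⇒ (c0=4, c1=2, c2=3)
macro 3: S0 reads c0=4 → after 2×micro: -2; S1 reads c0=-2 → after 3×micro: 2; S2 reads c2=3 → after 1×micro: -3 ⇒ (c0=-2, c1=2, c2=-3)
macro 4: S0 reads c0=-2 → after 2×micro: -2; S1 reads c0=-2 → after 3×micro: 2; S2 reads c2=-3 → after 1×micro: 3 ⇒ (c0=-2, c1=2, c2=3)
macro 5: S0 reads c0=-2 → after 2×micro: -2; S1 reads c0=-2 → after 3×micro: 2; S2 reads c2=3 → after 1×micro: -3 ⇒ (c0=-2, c1=2, c2=-3)
macro 6: S0 reads c0=-2 → after 2×micro: -2; S1 reads c0=-2 → after 3×micro: 2; S2 reads c2=-3 → after 1×micro: 3 ⇒ (c0=-2, c1=2, c2=3)
macro 7: S0 reads c0=-2 → after 2×micro: -2; S1 reads c0=-2 → after 3×micro: 2; S2 reads c2=3 → after 1×micro: -3 ⇒ (c0=-2, c1=2, c2=-3)
macro 8: S0 reads c0=-2 → after 2×micro: -2; S1 reads c0=-2 → after 3×micro: 2; S2 reads c2=-3 → after 1×micro: 3 ⇒ (c0=-2, c1=2, c2=3)
macro 9: S0 reads c0=-2 → after 2×micro: -2; S1 reads c0=-2 → after 3×micro: 2; S2 reads c2=3 → after 1×micro: -3 ⇒ (c0=-2, c1=2, c2=-3)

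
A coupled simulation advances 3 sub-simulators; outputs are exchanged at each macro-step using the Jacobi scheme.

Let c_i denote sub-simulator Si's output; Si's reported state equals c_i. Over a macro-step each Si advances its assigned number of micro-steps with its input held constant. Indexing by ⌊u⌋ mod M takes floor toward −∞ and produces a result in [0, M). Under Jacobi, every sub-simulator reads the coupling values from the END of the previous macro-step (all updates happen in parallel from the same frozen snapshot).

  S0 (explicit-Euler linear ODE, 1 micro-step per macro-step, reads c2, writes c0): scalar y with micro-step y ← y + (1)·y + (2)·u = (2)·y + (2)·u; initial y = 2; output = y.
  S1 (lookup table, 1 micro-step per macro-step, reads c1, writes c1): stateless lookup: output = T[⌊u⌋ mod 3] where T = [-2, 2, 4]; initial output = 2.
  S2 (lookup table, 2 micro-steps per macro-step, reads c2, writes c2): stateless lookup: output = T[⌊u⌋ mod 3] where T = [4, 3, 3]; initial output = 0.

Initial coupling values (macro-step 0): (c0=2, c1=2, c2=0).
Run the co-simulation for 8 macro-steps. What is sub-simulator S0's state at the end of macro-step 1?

S0 state at macro-step 1 = 4

macro 1: S0 reads c2=0 → after 1×micro: 4; S1 reads c1=2 → after 1×micro: 4; S2 reads c2=0 → after 2×micro: 4 ⇒ (c0=4, c1=4, c2=4)
macro 2: S0 reads c2=4 → after 1×micro: 16; S1 reads c1=4 → after 1×micro: 2; S2 reads c2=4 → after 2×micro: 3 ⇒ (c0=16, c1=2, c2=3)
macro 3: S0 reads c2=3 → after 1×micro: 38; S1 reads c1=2 → after 1×micro: 4; S2 reads c2=3 → after 2×micro: 4 ⇒ (c0=38, c1=4, c2=4)
macro 4: S0 reads c2=4 → after 1×micro: 84; S1 reads c1=4 → after 1×micro: 2; S2 reads c2=4 → after 2×micro: 3 ⇒ (c0=84, c1=2, c2=3)
macro 5: S0 reads c2=3 → after 1×micro: 174; S1 reads c1=2 → after 1×micro: 4; S2 reads c2=3 → after 2×micro: 4 ⇒ (c0=174, c1=4, c2=4)
macro 6: S0 reads c2=4 → after 1×micro: 356; S1 reads c1=4 → after 1×micro: 2; S2 reads c2=4 → after 2×micro: 3 ⇒ (c0=356, c1=2, c2=3)
macro 7: S0 reads c2=3 → after 1×micro: 718; S1 reads c1=2 → after 1×micro: 4; S2 reads c2=3 → after 2×micro: 4 ⇒ (c0=718, c1=4, c2=4)
macro 8: S0 reads c2=4 → after 1×micro: 1444; S1 reads c1=4 → after 1×micro: 2; S2 reads c2=4 → after 2×micro: 3 ⇒ (c0=1444, c1=2, c2=3)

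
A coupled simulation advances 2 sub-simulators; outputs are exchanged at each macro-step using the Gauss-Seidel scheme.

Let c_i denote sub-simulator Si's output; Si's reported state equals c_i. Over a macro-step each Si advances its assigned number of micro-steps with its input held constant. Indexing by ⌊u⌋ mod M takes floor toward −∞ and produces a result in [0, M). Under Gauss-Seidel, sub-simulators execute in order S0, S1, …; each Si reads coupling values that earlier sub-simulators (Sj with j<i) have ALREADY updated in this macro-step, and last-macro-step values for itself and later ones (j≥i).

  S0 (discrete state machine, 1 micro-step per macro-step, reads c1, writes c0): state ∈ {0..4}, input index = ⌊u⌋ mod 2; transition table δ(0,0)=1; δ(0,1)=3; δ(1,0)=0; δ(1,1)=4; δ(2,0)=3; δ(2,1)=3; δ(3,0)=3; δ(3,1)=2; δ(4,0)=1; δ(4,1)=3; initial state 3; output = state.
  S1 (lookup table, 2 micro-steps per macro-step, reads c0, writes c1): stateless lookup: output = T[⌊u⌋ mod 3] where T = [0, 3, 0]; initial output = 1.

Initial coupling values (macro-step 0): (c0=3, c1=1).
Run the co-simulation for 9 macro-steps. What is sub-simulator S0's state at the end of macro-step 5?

macro 1: S0 reads c1=1 → after 1×micro: 2; S1 reads c0=2 → after 2×micro: 0 ⇒ (c0=2, c1=0)
macro 2: S0 reads c1=0 → after 1×micro: 3; S1 reads c0=3 → after 2×micro: 0 ⇒ (c0=3, c1=0)
macro 3: S0 reads c1=0 → after 1×micro: 3; S1 reads c0=3 → after 2×micro: 0 ⇒ (c0=3, c1=0)
macro 4: S0 reads c1=0 → after 1×micro: 3; S1 reads c0=3 → after 2×micro: 0 ⇒ (c0=3, c1=0)
macro 5: S0 reads c1=0 → after 1×micro: 3; S1 reads c0=3 → after 2×micro: 0 ⇒ (c0=3, c1=0)
macro 6: S0 reads c1=0 → after 1×micro: 3; S1 reads c0=3 → after 2×micro: 0 ⇒ (c0=3, c1=0)
macro 7: S0 reads c1=0 → after 1×micro: 3; S1 reads c0=3 → after 2×micro: 0 ⇒ (c0=3, c1=0)
macro 8: S0 reads c1=0 → after 1×micro: 3; S1 reads c0=3 → after 2×micro: 0 ⇒ (c0=3, c1=0)
macro 9: S0 reads c1=0 → after 1×micro: 3; S1 reads c0=3 → after 2×micro: 0 ⇒ (c0=3, c1=0)

S0 state at macro-step 5 = 3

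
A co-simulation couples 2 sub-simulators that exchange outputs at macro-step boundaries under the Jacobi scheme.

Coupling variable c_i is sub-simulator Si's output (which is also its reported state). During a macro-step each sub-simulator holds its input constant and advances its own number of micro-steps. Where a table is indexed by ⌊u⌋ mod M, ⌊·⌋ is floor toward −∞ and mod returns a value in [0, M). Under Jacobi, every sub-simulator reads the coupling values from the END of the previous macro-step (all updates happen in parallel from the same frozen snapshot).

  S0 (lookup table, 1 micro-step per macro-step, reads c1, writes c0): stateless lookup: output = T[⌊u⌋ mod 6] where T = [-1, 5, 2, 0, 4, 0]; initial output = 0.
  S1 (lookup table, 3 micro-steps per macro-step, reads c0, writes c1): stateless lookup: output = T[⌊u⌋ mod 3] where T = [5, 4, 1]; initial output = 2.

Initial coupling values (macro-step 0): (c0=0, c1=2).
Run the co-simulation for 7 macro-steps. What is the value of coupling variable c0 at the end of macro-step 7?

c0 at macro-step 7 = 5

macro 1: S0 reads c1=2 → after 1×micro: 2; S1 reads c0=0 → after 3×micro: 5 ⇒ (c0=2, c1=5)
macro 2: S0 reads c1=5 → after 1×micro: 0; S1 reads c0=2 → after 3×micro: 1 ⇒ (c0=0, c1=1)
macro 3: S0 reads c1=1 → after 1×micro: 5; S1 reads c0=0 → after 3×micro: 5 ⇒ (c0=5, c1=5)
macro 4: S0 reads c1=5 → after 1×micro: 0; S1 reads c0=5 → after 3×micro: 1 ⇒ (c0=0, c1=1)
macro 5: S0 reads c1=1 → after 1×micro: 5; S1 reads c0=0 → after 3×micro: 5 ⇒ (c0=5, c1=5)
macro 6: S0 reads c1=5 → after 1×micro: 0; S1 reads c0=5 → after 3×micro: 1 ⇒ (c0=0, c1=1)
macro 7: S0 reads c1=1 → after 1×micro: 5; S1 reads c0=0 → after 3×micro: 5 ⇒ (c0=5, c1=5)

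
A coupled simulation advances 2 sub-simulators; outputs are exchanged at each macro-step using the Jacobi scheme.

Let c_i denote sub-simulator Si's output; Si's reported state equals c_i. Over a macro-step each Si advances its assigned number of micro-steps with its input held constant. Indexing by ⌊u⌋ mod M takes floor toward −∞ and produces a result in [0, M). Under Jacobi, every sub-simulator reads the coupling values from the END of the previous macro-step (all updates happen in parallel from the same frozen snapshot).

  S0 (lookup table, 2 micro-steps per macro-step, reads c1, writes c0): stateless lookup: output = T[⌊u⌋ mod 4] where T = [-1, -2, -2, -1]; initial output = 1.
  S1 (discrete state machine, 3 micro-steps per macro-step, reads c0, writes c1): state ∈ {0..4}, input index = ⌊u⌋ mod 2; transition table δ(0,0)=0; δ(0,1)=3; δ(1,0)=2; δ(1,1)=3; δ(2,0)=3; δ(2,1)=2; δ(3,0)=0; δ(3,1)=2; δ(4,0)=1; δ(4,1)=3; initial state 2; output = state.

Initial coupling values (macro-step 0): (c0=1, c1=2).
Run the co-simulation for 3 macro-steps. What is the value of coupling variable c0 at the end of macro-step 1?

c0 at macro-step 1 = -2

macro 1: S0 reads c1=2 → after 2×micro: -2; S1 reads c0=1 → after 3×micro: 2 ⇒ (c0=-2, c1=2)
macro 2: S0 reads c1=2 → after 2×micro: -2; S1 reads c0=-2 → after 3×micro: 0 ⇒ (c0=-2, c1=0)
macro 3: S0 reads c1=0 → after 2×micro: -1; S1 reads c0=-2 → after 3×micro: 0 ⇒ (c0=-1, c1=0)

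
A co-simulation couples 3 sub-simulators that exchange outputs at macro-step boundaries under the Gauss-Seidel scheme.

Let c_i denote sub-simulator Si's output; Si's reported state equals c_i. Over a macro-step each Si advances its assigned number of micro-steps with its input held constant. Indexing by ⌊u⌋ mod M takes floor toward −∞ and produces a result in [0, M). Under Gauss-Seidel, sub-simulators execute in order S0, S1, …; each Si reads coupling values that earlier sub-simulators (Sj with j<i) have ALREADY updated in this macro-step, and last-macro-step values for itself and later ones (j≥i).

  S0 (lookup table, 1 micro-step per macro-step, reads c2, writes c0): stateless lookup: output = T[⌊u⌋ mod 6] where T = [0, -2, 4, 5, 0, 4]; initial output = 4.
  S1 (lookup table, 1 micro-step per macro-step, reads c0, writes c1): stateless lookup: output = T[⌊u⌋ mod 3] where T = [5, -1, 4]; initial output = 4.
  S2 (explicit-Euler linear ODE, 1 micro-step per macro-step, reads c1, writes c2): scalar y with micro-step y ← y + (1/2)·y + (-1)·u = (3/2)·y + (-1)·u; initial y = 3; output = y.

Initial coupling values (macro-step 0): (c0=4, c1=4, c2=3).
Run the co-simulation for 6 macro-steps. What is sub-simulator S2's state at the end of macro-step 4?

macro 1: S0 reads c2=3 → after 1×micro: 5; S1 reads c0=5 → after 1×micro: 4; S2 reads c1=4 → after 1×micro: 1/2 ⇒ (c0=5, c1=4, c2=1/2)
macro 2: S0 reads c2=1/2 → after 1×micro: 0; S1 reads c0=0 → after 1×micro: 5; S2 reads c1=5 → after 1×micro: -17/4 ⇒ (c0=0, c1=5, c2=-17/4)
macro 3: S0 reads c2=-17/4 → after 1×micro: -2; S1 reads c0=-2 → after 1×micro: -1; S2 reads c1=-1 → after 1×micro: -43/8 ⇒ (c0=-2, c1=-1, c2=-43/8)
macro 4: S0 reads c2=-43/8 → after 1×micro: 0; S1 reads c0=0 → after 1×micro: 5; S2 reads c1=5 → after 1×micro: -209/16 ⇒ (c0=0, c1=5, c2=-209/16)
macro 5: S0 reads c2=-209/16 → after 1×micro: 0; S1 reads c0=0 → after 1×micro: 5; S2 reads c1=5 → after 1×micro: -787/32 ⇒ (c0=0, c1=5, c2=-787/32)
macro 6: S0 reads c2=-787/32 → after 1×micro: 4; S1 reads c0=4 → after 1×micro: -1; S2 reads c1=-1 → after 1×micro: -2297/64 ⇒ (c0=4, c1=-1, c2=-2297/64)

S2 state at macro-step 4 = -209/16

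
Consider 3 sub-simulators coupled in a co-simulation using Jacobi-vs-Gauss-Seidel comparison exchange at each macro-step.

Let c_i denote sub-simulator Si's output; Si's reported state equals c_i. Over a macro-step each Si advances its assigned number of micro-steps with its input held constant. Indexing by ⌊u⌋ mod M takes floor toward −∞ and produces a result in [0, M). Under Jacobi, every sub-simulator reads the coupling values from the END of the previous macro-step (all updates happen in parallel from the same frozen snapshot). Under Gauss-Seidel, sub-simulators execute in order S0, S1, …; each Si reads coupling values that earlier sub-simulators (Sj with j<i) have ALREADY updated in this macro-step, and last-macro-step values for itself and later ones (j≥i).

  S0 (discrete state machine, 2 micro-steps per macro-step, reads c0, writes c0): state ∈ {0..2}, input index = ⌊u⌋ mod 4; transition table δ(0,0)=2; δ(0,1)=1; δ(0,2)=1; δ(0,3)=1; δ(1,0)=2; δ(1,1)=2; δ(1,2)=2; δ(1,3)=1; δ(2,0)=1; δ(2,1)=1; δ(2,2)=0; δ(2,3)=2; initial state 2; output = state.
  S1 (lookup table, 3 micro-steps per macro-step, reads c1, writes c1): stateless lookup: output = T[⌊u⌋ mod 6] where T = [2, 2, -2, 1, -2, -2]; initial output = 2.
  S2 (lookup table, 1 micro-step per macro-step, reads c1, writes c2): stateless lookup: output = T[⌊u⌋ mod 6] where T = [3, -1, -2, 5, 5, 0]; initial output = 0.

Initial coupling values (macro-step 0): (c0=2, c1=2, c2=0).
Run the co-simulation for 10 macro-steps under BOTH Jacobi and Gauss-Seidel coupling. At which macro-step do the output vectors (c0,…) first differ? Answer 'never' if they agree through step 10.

first divergence at macro-step: 1

[Jacobi] macro 1: S0 reads c0=2 → after 2×micro: 1; S1 reads c1=2 → after 3×micro: -2; S2 reads c1=2 → after 1×micro: -2 ⇒ (c0=1, c1=-2, c2=-2)
[Jacobi] macro 2: S0 reads c0=1 → after 2×micro: 1; S1 reads c1=-2 → after 3×micro: -2; S2 reads c1=-2 → after 1×micro: 5 ⇒ (c0=1, c1=-2, c2=5)
[Jacobi] macro 3: S0 reads c0=1 → after 2×micro: 1; S1 reads c1=-2 → after 3×micro: -2; S2 reads c1=-2 → after 1×micro: 5 ⇒ (c0=1, c1=-2, c2=5)
[Jacobi] macro 4: S0 reads c0=1 → after 2×micro: 1; S1 reads c1=-2 → after 3×micro: -2; S2 reads c1=-2 → after 1×micro: 5 ⇒ (c0=1, c1=-2, c2=5)
[Jacobi] macro 5: S0 reads c0=1 → after 2×micro: 1; S1 reads c1=-2 → after 3×micro: -2; S2 reads c1=-2 → after 1×micro: 5 ⇒ (c0=1, c1=-2, c2=5)
[Jacobi] macro 6: S0 reads c0=1 → after 2×micro: 1; S1 reads c1=-2 → after 3×micro: -2; S2 reads c1=-2 → after 1×micro: 5 ⇒ (c0=1, c1=-2, c2=5)
[Jacobi] macro 7: S0 reads c0=1 → after 2×micro: 1; S1 reads c1=-2 → after 3×micro: -2; S2 reads c1=-2 → after 1×micro: 5 ⇒ (c0=1, c1=-2, c2=5)
[Jacobi] macro 8: S0 reads c0=1 → after 2×micro: 1; S1 reads c1=-2 → after 3×micro: -2; S2 reads c1=-2 → after 1×micro: 5 ⇒ (c0=1, c1=-2, c2=5)
[Jacobi] macro 9: S0 reads c0=1 → after 2×micro: 1; S1 reads c1=-2 → after 3×micro: -2; S2 reads c1=-2 → after 1×micro: 5 ⇒ (c0=1, c1=-2, c2=5)
[Jacobi] macro 10: S0 reads c0=1 → after 2×micro: 1; S1 reads c1=-2 → after 3×micro: -2; S2 reads c1=-2 → after 1×micro: 5 ⇒ (c0=1, c1=-2, c2=5)
[Gauss-Seidel] macro 1: S0 reads c0=2 → after 2×micro: 1; S1 reads c1=2 → after 3×micro: -2; S2 reads c1=-2 → after 1×micro: 5 ⇒ (c0=1, c1=-2, c2=5)
[Gauss-Seidel] macro 2: S0 reads c0=1 → after 2×micro: 1; S1 reads c1=-2 → after 3×micro: -2; S2 reads c1=-2 → after 1×micro: 5 ⇒ (c0=1, c1=-2, c2=5)
[Gauss-Seidel] macro 3: S0 reads c0=1 → after 2×micro: 1; S1 reads c1=-2 → after 3×micro: -2; S2 reads c1=-2 → after 1×micro: 5 ⇒ (c0=1, c1=-2, c2=5)
[Gauss-Seidel] macro 4: S0 reads c0=1 → after 2×micro: 1; S1 reads c1=-2 → after 3×micro: -2; S2 reads c1=-2 → after 1×micro: 5 ⇒ (c0=1, c1=-2, c2=5)
[Gauss-Seidel] macro 5: S0 reads c0=1 → after 2×micro: 1; S1 reads c1=-2 → after 3×micro: -2; S2 reads c1=-2 → after 1×micro: 5 ⇒ (c0=1, c1=-2, c2=5)
[Gauss-Seidel] macro 6: S0 reads c0=1 → after 2×micro: 1; S1 reads c1=-2 → after 3×micro: -2; S2 reads c1=-2 → after 1×micro: 5 ⇒ (c0=1, c1=-2, c2=5)
[Gauss-Seidel] macro 7: S0 reads c0=1 → after 2×micro: 1; S1 reads c1=-2 → after 3×micro: -2; S2 reads c1=-2 → after 1×micro: 5 ⇒ (c0=1, c1=-2, c2=5)
[Gauss-Seidel] macro 8: S0 reads c0=1 → after 2×micro: 1; S1 reads c1=-2 → after 3×micro: -2; S2 reads c1=-2 → after 1×micro: 5 ⇒ (c0=1, c1=-2, c2=5)
[Gauss-Seidel] macro 9: S0 reads c0=1 → after 2×micro: 1; S1 reads c1=-2 → after 3×micro: -2; S2 reads c1=-2 → after 1×micro: 5 ⇒ (c0=1, c1=-2, c2=5)
[Gauss-Seidel] macro 10: S0 reads c0=1 → after 2×micro: 1; S1 reads c1=-2 → after 3×micro: -2; S2 reads c1=-2 → after 1×micro: 5 ⇒ (c0=1, c1=-2, c2=5)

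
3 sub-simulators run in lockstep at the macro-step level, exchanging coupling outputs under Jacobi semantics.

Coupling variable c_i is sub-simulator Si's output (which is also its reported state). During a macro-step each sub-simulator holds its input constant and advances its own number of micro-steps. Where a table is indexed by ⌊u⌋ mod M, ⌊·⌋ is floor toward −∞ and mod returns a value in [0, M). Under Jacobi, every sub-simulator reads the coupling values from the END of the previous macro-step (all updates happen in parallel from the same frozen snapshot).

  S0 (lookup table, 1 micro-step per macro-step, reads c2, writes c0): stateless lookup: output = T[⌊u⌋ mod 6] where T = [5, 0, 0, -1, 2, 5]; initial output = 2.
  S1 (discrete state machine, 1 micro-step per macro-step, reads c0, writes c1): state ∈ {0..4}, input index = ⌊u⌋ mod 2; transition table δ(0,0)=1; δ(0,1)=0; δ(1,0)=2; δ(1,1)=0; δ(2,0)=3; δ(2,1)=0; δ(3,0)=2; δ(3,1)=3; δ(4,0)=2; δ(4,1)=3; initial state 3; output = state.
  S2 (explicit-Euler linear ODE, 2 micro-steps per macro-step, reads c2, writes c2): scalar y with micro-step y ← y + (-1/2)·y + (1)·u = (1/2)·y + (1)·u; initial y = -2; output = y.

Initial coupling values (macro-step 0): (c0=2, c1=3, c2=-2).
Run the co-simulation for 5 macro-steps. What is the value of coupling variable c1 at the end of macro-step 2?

macro 1: S0 reads c2=-2 → after 1×micro: 2; S1 reads c0=2 → after 1×micro: 2; S2 reads c2=-2 → after 2×micro: -7/2 ⇒ (c0=2, c1=2, c2=-7/2)
macro 2: S0 reads c2=-7/2 → after 1×micro: 0; S1 reads c0=2 → after 1×micro: 3; S2 reads c2=-7/2 → after 2×micro: -49/8 ⇒ (c0=0, c1=3, c2=-49/8)
macro 3: S0 reads c2=-49/8 → after 1×micro: 5; S1 reads c0=0 → after 1×micro: 2; S2 reads c2=-49/8 → after 2×micro: -343/32 ⇒ (c0=5, c1=2, c2=-343/32)
macro 4: S0 reads c2=-343/32 → after 1×micro: 0; S1 reads c0=5 → after 1×micro: 0; S2 reads c2=-343/32 → after 2×micro: -2401/128 ⇒ (c0=0, c1=0, c2=-2401/128)
macro 5: S0 reads c2=-2401/128 → after 1×micro: 5; S1 reads c0=0 → after 1×micro: 1; S2 reads c2=-2401/128 → after 2×micro: -16807/512 ⇒ (c0=5, c1=1, c2=-16807/512)

c1 at macro-step 2 = 3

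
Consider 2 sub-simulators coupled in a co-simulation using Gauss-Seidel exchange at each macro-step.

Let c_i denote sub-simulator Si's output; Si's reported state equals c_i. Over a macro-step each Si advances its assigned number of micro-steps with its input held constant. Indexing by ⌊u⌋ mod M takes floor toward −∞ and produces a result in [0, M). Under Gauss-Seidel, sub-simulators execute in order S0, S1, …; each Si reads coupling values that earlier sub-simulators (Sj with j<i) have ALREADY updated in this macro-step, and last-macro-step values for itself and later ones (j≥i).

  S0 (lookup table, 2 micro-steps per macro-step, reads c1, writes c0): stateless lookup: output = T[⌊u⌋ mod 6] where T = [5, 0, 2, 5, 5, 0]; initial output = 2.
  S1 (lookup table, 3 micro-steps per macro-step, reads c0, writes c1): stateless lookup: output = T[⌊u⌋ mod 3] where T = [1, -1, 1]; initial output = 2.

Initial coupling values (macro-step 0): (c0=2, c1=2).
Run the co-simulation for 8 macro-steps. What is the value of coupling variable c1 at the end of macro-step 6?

c1 at macro-step 6 = 1

macro 1: S0 reads c1=2 → after 2×micro: 2; S1 reads c0=2 → after 3×micro: 1 ⇒ (c0=2, c1=1)
macro 2: S0 reads c1=1 → after 2×micro: 0; S1 reads c0=0 → after 3×micro: 1 ⇒ (c0=0, c1=1)
macro 3: S0 reads c1=1 → after 2×micro: 0; S1 reads c0=0 → after 3×micro: 1 ⇒ (c0=0, c1=1)
macro 4: S0 reads c1=1 → after 2×micro: 0; S1 reads c0=0 → after 3×micro: 1 ⇒ (c0=0, c1=1)
macro 5: S0 reads c1=1 → after 2×micro: 0; S1 reads c0=0 → after 3×micro: 1 ⇒ (c0=0, c1=1)
macro 6: S0 reads c1=1 → after 2×micro: 0; S1 reads c0=0 → after 3×micro: 1 ⇒ (c0=0, c1=1)
macro 7: S0 reads c1=1 → after 2×micro: 0; S1 reads c0=0 → after 3×micro: 1 ⇒ (c0=0, c1=1)
macro 8: S0 reads c1=1 → after 2×micro: 0; S1 reads c0=0 → after 3×micro: 1 ⇒ (c0=0, c1=1)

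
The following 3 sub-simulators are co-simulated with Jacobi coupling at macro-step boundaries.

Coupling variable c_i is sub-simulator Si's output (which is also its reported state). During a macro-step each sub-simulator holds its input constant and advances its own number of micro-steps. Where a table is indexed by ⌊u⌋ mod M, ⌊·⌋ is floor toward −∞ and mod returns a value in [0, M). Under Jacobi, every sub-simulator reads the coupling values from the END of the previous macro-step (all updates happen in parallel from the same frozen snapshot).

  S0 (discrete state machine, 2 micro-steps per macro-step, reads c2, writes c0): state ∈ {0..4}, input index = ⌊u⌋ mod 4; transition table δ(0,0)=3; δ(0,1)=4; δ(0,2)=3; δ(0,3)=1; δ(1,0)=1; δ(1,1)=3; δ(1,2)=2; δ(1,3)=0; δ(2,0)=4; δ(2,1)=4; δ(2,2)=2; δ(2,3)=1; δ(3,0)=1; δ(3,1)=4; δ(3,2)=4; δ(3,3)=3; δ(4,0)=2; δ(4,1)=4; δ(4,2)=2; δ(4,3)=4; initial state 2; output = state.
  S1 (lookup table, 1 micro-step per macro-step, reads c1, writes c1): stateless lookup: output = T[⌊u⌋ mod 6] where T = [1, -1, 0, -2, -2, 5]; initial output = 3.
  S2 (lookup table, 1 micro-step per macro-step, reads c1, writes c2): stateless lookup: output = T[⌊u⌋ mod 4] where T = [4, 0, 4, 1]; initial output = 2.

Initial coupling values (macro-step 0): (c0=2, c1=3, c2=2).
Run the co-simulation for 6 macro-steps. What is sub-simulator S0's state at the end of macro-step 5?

macro 1: S0 reads c2=2 → after 2×micro: 2; S1 reads c1=3 → after 1×micro: -2; S2 reads c1=3 → after 1×micro: 1 ⇒ (c0=2, c1=-2, c2=1)
macro 2: S0 reads c2=1 → after 2×micro: 4; S1 reads c1=-2 → after 1×micro: -2; S2 reads c1=-2 → after 1×micro: 4 ⇒ (c0=4, c1=-2, c2=4)
macro 3: S0 reads c2=4 → after 2×micro: 4; S1 reads c1=-2 → after 1×micro: -2; S2 reads c1=-2 → after 1×micro: 4 ⇒ (c0=4, c1=-2, c2=4)
macro 4: S0 reads c2=4 → after 2×micro: 4; S1 reads c1=-2 → after 1×micro: -2; S2 reads c1=-2 → after 1×micro: 4 ⇒ (c0=4, c1=-2, c2=4)
macro 5: S0 reads c2=4 → after 2×micro: 4; S1 reads c1=-2 → after 1×micro: -2; S2 reads c1=-2 → after 1×micro: 4 ⇒ (c0=4, c1=-2, c2=4)
macro 6: S0 reads c2=4 → after 2×micro: 4; S1 reads c1=-2 → after 1×micro: -2; S2 reads c1=-2 → after 1×micro: 4 ⇒ (c0=4, c1=-2, c2=4)

S0 state at macro-step 5 = 4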